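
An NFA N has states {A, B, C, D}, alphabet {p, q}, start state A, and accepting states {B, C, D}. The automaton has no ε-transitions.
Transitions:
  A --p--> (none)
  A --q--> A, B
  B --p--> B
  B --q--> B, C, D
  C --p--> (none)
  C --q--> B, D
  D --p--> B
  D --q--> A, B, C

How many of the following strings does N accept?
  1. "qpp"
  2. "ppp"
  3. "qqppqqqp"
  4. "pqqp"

2

"qpp": accepted
"ppp": rejected
"qqppqqqp": accepted
"pqqp": rejected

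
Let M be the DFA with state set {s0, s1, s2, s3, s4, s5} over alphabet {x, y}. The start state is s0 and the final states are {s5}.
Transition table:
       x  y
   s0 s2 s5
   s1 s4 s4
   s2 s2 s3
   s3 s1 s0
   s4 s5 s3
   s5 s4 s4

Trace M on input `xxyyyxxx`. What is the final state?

s4

s0 --x--> s2
s2 --x--> s2
s2 --y--> s3
s3 --y--> s0
s0 --y--> s5
s5 --x--> s4
s4 --x--> s5
s5 --x--> s4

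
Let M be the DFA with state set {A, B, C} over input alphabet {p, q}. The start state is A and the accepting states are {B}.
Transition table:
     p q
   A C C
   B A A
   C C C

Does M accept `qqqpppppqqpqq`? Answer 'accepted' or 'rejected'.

A --q--> C
C --q--> C
C --q--> C
C --p--> C
C --p--> C
C --p--> C
C --p--> C
C --p--> C
C --q--> C
C --q--> C
C --p--> C
C --q--> C
C --q--> C
End in state C, which is not an accepting state.

rejected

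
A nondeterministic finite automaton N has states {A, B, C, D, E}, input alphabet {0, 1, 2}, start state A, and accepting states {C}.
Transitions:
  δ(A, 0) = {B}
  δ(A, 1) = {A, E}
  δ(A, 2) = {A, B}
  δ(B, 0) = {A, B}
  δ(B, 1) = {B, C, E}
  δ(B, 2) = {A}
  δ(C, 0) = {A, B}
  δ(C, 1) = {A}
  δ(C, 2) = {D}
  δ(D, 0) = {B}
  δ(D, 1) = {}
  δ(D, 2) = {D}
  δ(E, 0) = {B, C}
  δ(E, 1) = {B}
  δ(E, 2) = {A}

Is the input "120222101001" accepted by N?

Start: {A}
read 1: {A, E}
read 2: {A, B}
read 0: {A, B}
read 2: {A, B}
read 2: {A, B}
read 2: {A, B}
read 1: {A, B, C, E}
read 0: {A, B, C}
read 1: {A, B, C, E}
read 0: {A, B, C}
read 0: {A, B}
read 1: {A, B, C, E}
Reachable ∩ accepting = {C} — nonempty.

accepted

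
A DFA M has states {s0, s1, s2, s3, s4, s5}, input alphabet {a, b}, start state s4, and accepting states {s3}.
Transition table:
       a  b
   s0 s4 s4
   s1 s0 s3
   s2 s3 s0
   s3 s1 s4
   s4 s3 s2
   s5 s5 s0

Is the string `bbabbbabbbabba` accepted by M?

rejected

s4 --b--> s2
s2 --b--> s0
s0 --a--> s4
s4 --b--> s2
s2 --b--> s0
s0 --b--> s4
s4 --a--> s3
s3 --b--> s4
s4 --b--> s2
s2 --b--> s0
s0 --a--> s4
s4 --b--> s2
s2 --b--> s0
s0 --a--> s4
End in state s4, which is not an accepting state.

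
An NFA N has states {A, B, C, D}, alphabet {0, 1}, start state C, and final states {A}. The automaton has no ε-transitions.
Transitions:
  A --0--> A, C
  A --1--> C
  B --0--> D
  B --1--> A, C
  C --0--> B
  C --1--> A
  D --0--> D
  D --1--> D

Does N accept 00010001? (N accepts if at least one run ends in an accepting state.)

rejected

Start: {C}
read 0: {B}
read 0: {D}
read 0: {D}
read 1: {D}
read 0: {D}
read 0: {D}
read 0: {D}
read 1: {D}
Reachable ∩ accepting = {} — empty.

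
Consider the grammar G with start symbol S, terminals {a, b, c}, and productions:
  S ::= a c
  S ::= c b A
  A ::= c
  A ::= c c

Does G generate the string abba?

no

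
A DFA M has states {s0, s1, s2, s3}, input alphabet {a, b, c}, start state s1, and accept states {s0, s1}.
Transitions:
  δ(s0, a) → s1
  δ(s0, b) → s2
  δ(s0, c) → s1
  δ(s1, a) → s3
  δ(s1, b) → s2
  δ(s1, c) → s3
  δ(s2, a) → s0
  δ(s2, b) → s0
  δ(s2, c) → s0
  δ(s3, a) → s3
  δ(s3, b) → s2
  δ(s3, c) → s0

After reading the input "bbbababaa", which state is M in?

s1 --b--> s2
s2 --b--> s0
s0 --b--> s2
s2 --a--> s0
s0 --b--> s2
s2 --a--> s0
s0 --b--> s2
s2 --a--> s0
s0 --a--> s1

s1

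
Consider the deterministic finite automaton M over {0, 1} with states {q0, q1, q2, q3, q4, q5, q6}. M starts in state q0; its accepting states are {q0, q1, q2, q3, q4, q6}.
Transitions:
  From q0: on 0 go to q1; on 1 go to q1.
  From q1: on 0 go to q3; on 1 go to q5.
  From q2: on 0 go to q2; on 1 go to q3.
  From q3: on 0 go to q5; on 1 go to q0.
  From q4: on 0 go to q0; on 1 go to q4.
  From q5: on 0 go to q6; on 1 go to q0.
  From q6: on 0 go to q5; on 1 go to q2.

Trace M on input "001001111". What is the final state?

q0

q0 --0--> q1
q1 --0--> q3
q3 --1--> q0
q0 --0--> q1
q1 --0--> q3
q3 --1--> q0
q0 --1--> q1
q1 --1--> q5
q5 --1--> q0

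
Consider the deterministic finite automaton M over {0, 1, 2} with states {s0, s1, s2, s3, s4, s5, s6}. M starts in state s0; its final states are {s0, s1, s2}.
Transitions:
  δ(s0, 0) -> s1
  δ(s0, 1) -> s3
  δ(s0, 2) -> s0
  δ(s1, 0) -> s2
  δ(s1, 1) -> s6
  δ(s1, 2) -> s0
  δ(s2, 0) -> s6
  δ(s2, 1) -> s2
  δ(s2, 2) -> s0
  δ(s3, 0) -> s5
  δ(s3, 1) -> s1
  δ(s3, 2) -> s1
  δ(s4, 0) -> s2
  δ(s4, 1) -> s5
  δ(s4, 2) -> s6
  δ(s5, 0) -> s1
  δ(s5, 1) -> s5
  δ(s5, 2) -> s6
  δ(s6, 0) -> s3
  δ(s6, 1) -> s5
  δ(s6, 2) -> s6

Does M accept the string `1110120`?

accepted

s0 --1--> s3
s3 --1--> s1
s1 --1--> s6
s6 --0--> s3
s3 --1--> s1
s1 --2--> s0
s0 --0--> s1
End in state s1, which is an accepting state.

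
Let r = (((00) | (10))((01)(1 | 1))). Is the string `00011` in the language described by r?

yes

Split as 00·011: ((00)|(10)) matches 00 and ((01)(1|1)) matches 011.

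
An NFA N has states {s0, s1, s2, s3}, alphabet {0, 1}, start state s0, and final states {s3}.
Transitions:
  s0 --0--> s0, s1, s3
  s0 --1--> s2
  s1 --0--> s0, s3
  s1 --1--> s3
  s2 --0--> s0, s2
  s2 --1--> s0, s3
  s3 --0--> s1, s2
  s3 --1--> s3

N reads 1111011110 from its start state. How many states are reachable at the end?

Start: {s0}
read 1: {s2}
read 1: {s0, s3}
read 1: {s2, s3}
read 1: {s0, s3}
read 0: {s0, s1, s2, s3}
read 1: {s0, s2, s3}
read 1: {s0, s2, s3}
read 1: {s0, s2, s3}
read 1: {s0, s2, s3}
read 0: {s0, s1, s2, s3}
Final reachable set {s0, s1, s2, s3} has 4 states.

4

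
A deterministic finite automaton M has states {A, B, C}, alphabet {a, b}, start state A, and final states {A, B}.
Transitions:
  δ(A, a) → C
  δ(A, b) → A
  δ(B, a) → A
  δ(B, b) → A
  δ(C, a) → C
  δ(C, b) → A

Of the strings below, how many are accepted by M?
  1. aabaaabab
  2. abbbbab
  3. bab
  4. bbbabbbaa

aabaaabab: accepted
abbbbab: accepted
bab: accepted
bbbabbbaa: rejected

3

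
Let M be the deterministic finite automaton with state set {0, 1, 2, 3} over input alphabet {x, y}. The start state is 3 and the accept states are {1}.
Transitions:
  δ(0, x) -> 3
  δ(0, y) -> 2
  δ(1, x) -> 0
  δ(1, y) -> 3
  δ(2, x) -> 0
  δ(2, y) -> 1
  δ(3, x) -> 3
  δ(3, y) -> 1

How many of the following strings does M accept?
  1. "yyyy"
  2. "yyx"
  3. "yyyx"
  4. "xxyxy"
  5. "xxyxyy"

1

"yyyy": rejected
"yyx": rejected
"yyyx": rejected
"xxyxy": rejected
"xxyxyy": accepted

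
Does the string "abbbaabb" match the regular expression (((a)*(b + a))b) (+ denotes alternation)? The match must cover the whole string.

No split of abbbaabb into u·v has ((a)*(b+a)) matching u and b matching v.

no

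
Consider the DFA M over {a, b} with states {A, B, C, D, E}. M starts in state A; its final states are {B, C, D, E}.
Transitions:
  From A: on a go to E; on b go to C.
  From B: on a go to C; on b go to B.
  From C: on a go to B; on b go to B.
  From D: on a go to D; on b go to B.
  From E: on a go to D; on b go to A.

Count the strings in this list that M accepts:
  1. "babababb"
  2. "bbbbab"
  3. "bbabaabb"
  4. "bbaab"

4

"babababb": accepted
"bbbbab": accepted
"bbabaabb": accepted
"bbaab": accepted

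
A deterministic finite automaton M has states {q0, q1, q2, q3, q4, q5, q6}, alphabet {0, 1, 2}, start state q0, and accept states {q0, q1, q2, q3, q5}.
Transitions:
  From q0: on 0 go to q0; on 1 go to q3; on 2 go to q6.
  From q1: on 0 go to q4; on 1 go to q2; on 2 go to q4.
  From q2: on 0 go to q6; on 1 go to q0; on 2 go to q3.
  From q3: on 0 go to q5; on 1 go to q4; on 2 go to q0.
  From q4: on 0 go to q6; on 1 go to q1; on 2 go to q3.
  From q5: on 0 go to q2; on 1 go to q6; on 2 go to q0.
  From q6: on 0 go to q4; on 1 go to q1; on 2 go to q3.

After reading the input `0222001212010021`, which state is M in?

q4

q0 --0--> q0
q0 --2--> q6
q6 --2--> q3
q3 --2--> q0
q0 --0--> q0
q0 --0--> q0
q0 --1--> q3
q3 --2--> q0
q0 --1--> q3
q3 --2--> q0
q0 --0--> q0
q0 --1--> q3
q3 --0--> q5
q5 --0--> q2
q2 --2--> q3
q3 --1--> q4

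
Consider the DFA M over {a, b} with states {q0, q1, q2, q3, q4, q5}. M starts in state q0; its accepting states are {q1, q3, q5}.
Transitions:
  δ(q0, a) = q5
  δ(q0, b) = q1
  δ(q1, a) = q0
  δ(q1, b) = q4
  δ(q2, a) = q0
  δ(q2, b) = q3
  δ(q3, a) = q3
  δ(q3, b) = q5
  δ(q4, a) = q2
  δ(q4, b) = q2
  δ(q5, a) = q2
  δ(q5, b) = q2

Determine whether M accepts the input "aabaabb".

q0 --a--> q5
q5 --a--> q2
q2 --b--> q3
q3 --a--> q3
q3 --a--> q3
q3 --b--> q5
q5 --b--> q2
End in state q2, which is not an accepting state.

rejected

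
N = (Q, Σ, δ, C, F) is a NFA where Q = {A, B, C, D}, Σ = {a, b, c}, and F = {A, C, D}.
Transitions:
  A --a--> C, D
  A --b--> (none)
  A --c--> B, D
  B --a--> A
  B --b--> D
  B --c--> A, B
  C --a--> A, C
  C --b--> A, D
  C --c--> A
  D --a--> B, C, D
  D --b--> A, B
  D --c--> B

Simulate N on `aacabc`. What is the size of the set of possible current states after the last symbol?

Start: {C}
read a: {A, C}
read a: {A, C, D}
read c: {A, B, D}
read a: {A, B, C, D}
read b: {A, B, D}
read c: {A, B, D}
Final reachable set {A, B, D} has 3 states.

3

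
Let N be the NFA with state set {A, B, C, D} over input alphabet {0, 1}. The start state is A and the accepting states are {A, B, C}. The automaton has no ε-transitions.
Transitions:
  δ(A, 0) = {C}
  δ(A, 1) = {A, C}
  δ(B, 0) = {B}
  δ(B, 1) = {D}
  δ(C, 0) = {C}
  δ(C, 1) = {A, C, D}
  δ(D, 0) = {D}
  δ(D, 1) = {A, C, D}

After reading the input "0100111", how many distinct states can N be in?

Start: {A}
read 0: {C}
read 1: {A, C, D}
read 0: {C, D}
read 0: {C, D}
read 1: {A, C, D}
read 1: {A, C, D}
read 1: {A, C, D}
Final reachable set {A, C, D} has 3 states.

3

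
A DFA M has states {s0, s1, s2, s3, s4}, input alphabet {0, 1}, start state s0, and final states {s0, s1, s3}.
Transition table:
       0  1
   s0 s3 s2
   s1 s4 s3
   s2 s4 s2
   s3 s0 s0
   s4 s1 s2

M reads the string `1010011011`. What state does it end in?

s2

s0 --1--> s2
s2 --0--> s4
s4 --1--> s2
s2 --0--> s4
s4 --0--> s1
s1 --1--> s3
s3 --1--> s0
s0 --0--> s3
s3 --1--> s0
s0 --1--> s2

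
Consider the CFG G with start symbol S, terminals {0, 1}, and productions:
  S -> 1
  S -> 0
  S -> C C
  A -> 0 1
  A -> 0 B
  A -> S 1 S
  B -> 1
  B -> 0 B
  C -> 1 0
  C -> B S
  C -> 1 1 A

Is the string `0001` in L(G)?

no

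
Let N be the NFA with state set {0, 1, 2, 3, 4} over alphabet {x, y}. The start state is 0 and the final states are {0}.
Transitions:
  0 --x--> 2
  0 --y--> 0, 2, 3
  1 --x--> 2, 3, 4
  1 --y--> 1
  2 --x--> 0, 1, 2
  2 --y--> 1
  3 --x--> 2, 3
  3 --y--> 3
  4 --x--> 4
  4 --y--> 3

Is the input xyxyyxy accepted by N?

Start: {0}
read x: {2}
read y: {1}
read x: {2, 3, 4}
read y: {1, 3}
read y: {1, 3}
read x: {2, 3, 4}
read y: {1, 3}
Reachable ∩ accepting = {} — empty.

rejected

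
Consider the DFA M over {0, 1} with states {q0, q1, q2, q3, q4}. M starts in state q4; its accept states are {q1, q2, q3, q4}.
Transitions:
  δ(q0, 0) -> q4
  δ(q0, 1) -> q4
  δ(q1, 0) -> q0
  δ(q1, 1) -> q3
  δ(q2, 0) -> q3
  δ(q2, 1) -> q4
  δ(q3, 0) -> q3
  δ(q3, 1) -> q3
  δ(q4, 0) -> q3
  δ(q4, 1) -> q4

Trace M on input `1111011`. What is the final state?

q4 --1--> q4
q4 --1--> q4
q4 --1--> q4
q4 --1--> q4
q4 --0--> q3
q3 --1--> q3
q3 --1--> q3

q3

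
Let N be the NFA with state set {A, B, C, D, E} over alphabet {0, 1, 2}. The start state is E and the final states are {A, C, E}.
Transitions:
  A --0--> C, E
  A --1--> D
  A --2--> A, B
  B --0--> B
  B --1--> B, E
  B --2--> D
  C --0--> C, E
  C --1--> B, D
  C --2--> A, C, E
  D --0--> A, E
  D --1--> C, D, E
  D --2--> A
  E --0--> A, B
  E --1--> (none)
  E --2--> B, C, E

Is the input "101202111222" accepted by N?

rejected

Start: {E}
read 1: {}
The reachable set is empty and stays empty for the remaining 11 symbols.
Reachable ∩ accepting = {} — empty.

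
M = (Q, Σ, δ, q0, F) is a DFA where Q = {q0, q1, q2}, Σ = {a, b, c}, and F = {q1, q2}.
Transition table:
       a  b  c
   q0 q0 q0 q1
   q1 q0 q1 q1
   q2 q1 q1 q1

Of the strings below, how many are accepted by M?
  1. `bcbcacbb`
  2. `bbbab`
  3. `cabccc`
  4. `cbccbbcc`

`bcbcacbb`: accepted
`bbbab`: rejected
`cabccc`: accepted
`cbccbbcc`: accepted

3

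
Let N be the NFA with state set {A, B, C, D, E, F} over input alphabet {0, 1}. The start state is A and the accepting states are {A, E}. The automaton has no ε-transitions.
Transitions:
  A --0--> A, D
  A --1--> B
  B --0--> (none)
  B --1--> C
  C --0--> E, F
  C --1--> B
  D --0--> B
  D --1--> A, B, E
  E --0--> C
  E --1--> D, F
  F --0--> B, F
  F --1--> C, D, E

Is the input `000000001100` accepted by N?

Start: {A}
read 0: {A, D}
read 0: {A, B, D}
read 0: {A, B, D}
read 0: {A, B, D}
read 0: {A, B, D}
read 0: {A, B, D}
read 0: {A, B, D}
read 0: {A, B, D}
read 1: {A, B, C, E}
read 1: {B, C, D, F}
read 0: {B, E, F}
read 0: {B, C, F}
Reachable ∩ accepting = {} — empty.

rejected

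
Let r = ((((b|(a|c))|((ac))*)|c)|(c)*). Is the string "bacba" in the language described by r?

Neither (((b|(a|c))|((ac))*)|c) nor (c)* matches bacba.

no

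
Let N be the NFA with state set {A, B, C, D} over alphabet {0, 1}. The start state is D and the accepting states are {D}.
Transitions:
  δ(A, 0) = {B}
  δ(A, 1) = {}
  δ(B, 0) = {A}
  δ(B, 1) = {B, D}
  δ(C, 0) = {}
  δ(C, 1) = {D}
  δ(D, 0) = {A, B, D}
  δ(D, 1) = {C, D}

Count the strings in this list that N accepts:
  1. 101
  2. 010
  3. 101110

101: accepted
010: accepted
101110: accepted

3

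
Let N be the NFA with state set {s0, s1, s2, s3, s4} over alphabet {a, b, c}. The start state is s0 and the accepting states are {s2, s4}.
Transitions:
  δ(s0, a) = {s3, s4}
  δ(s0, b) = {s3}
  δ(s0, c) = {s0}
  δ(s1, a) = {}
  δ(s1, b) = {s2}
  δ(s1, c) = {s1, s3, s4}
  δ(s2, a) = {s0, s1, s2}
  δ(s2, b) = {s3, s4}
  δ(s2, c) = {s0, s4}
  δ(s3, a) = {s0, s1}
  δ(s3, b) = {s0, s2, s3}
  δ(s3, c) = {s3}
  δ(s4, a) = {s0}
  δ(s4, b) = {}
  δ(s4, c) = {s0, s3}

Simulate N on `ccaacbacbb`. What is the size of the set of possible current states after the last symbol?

4

Start: {s0}
read c: {s0}
read c: {s0}
read a: {s3, s4}
read a: {s0, s1}
read c: {s0, s1, s3, s4}
read b: {s0, s2, s3}
read a: {s0, s1, s2, s3, s4}
read c: {s0, s1, s3, s4}
read b: {s0, s2, s3}
read b: {s0, s2, s3, s4}
Final reachable set {s0, s2, s3, s4} has 4 states.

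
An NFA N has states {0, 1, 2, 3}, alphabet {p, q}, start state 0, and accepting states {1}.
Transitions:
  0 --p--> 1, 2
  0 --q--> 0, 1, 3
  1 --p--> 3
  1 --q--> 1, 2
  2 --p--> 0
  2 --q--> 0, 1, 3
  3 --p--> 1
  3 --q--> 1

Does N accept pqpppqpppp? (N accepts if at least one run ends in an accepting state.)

Start: {0}
read p: {1, 2}
read q: {0, 1, 2, 3}
read p: {0, 1, 2, 3}
read p: {0, 1, 2, 3}
read p: {0, 1, 2, 3}
read q: {0, 1, 2, 3}
read p: {0, 1, 2, 3}
read p: {0, 1, 2, 3}
read p: {0, 1, 2, 3}
read p: {0, 1, 2, 3}
Reachable ∩ accepting = {1} — nonempty.

accepted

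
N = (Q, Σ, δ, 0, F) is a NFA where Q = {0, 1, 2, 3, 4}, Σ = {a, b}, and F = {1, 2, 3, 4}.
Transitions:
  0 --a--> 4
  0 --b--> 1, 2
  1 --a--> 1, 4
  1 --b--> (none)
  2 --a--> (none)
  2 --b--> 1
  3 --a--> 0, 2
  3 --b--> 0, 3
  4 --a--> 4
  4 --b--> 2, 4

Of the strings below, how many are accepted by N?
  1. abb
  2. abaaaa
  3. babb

3

abb: accepted
abaaaa: accepted
babb: accepted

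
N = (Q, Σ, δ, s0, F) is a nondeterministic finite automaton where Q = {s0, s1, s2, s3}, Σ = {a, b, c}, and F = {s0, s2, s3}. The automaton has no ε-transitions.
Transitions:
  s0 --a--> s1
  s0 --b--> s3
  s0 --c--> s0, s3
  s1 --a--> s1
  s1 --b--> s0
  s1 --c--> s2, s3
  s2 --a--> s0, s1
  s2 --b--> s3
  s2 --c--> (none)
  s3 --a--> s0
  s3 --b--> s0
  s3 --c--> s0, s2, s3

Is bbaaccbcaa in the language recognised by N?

rejected

Start: {s0}
read b: {s3}
read b: {s0}
read a: {s1}
read a: {s1}
read c: {s2, s3}
read c: {s0, s2, s3}
read b: {s0, s3}
read c: {s0, s2, s3}
read a: {s0, s1}
read a: {s1}
Reachable ∩ accepting = {} — empty.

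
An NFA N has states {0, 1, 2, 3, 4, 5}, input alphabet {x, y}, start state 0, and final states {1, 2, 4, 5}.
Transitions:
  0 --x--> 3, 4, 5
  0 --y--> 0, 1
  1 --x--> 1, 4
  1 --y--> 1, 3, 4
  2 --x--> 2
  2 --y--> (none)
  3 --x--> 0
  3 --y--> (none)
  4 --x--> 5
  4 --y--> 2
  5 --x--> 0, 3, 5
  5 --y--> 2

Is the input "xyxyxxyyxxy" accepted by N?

rejected

Start: {0}
read x: {3, 4, 5}
read y: {2}
read x: {2}
read y: {}
The reachable set is empty and stays empty for the remaining 7 symbols.
Reachable ∩ accepting = {} — empty.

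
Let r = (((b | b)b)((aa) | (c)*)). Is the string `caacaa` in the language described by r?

No split of caacaa into u·v has ((b|b)b) matching u and ((aa)|(c)*) matching v.

no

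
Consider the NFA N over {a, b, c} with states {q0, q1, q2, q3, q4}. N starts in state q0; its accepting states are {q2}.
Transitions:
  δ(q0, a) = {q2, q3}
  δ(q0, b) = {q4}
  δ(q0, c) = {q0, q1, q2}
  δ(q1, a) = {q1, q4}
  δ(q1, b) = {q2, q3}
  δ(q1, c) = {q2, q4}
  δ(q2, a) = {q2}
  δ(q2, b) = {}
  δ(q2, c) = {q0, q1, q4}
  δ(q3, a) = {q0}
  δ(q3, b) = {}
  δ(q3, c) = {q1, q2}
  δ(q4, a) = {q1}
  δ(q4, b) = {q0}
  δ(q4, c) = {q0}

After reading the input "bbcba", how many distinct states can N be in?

Start: {q0}
read b: {q4}
read b: {q0}
read c: {q0, q1, q2}
read b: {q2, q3, q4}
read a: {q0, q1, q2}
Final reachable set {q0, q1, q2} has 3 states.

3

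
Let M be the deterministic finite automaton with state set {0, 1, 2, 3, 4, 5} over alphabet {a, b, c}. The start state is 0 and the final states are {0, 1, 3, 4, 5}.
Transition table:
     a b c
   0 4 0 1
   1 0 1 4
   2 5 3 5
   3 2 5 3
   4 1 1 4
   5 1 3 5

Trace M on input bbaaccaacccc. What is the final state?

0 --b--> 0
0 --b--> 0
0 --a--> 4
4 --a--> 1
1 --c--> 4
4 --c--> 4
4 --a--> 1
1 --a--> 0
0 --c--> 1
1 --c--> 4
4 --c--> 4
4 --c--> 4

4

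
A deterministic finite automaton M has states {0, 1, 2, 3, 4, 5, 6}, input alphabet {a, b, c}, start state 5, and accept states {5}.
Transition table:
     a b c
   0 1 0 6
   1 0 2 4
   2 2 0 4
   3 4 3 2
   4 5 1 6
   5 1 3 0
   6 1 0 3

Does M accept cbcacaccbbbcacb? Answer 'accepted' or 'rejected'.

rejected

5 --c--> 0
0 --b--> 0
0 --c--> 6
6 --a--> 1
1 --c--> 4
4 --a--> 5
5 --c--> 0
0 --c--> 6
6 --b--> 0
0 --b--> 0
0 --b--> 0
0 --c--> 6
6 --a--> 1
1 --c--> 4
4 --b--> 1
End in state 1, which is not an accepting state.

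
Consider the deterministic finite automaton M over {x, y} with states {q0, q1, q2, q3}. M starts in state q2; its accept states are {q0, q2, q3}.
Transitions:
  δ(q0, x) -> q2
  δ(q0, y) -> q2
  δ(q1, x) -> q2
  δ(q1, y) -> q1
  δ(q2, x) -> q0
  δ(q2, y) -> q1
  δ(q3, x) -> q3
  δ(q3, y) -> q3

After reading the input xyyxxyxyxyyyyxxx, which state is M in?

q2

q2 --x--> q0
q0 --y--> q2
q2 --y--> q1
q1 --x--> q2
q2 --x--> q0
q0 --y--> q2
q2 --x--> q0
q0 --y--> q2
q2 --x--> q0
q0 --y--> q2
q2 --y--> q1
q1 --y--> q1
q1 --y--> q1
q1 --x--> q2
q2 --x--> q0
q0 --x--> q2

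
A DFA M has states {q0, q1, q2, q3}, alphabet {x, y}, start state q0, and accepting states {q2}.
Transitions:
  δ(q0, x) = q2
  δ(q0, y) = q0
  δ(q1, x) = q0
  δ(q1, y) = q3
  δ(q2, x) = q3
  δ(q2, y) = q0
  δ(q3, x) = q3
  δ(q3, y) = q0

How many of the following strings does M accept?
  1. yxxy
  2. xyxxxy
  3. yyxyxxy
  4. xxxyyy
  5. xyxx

yxxy: rejected
xyxxxy: rejected
yyxyxxy: rejected
xxxyyy: rejected
xyxx: rejected

0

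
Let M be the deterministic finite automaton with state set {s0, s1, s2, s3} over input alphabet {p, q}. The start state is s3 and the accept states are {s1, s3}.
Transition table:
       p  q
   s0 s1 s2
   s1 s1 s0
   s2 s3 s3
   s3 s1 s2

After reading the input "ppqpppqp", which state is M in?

s3 --p--> s1
s1 --p--> s1
s1 --q--> s0
s0 --p--> s1
s1 --p--> s1
s1 --p--> s1
s1 --q--> s0
s0 --p--> s1

s1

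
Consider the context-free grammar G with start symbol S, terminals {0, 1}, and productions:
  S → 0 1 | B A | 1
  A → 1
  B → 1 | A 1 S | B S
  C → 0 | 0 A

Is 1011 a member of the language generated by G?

yes

S ⇒ BA ⇒ BSA ⇒ 1SA ⇒ 101A ⇒ 1011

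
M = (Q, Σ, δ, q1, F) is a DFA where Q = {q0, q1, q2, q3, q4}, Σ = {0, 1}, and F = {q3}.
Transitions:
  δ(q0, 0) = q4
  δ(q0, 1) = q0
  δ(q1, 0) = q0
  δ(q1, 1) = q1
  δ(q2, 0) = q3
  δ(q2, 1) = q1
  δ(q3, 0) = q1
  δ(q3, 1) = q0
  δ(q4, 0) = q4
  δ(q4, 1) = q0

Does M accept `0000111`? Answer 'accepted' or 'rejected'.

q1 --0--> q0
q0 --0--> q4
q4 --0--> q4
q4 --0--> q4
q4 --1--> q0
q0 --1--> q0
q0 --1--> q0
End in state q0, which is not an accepting state.

rejected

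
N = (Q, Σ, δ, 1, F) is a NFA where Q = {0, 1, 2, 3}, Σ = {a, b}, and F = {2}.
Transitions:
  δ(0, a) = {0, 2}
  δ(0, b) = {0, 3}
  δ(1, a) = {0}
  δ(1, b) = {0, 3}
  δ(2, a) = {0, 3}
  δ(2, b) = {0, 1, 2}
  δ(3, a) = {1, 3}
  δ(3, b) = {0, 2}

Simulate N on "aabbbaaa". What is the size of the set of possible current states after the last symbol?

4

Start: {1}
read a: {0}
read a: {0, 2}
read b: {0, 1, 2, 3}
read b: {0, 1, 2, 3}
read b: {0, 1, 2, 3}
read a: {0, 1, 2, 3}
read a: {0, 1, 2, 3}
read a: {0, 1, 2, 3}
Final reachable set {0, 1, 2, 3} has 4 states.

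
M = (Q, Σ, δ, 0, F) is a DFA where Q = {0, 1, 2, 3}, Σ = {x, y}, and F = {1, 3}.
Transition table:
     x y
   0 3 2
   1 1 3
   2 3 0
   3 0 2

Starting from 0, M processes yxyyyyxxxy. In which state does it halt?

2

0 --y--> 2
2 --x--> 3
3 --y--> 2
2 --y--> 0
0 --y--> 2
2 --y--> 0
0 --x--> 3
3 --x--> 0
0 --x--> 3
3 --y--> 2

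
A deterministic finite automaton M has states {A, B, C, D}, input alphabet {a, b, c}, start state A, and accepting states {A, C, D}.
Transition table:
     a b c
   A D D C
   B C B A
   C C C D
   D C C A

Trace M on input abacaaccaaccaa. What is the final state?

C

A --a--> D
D --b--> C
C --a--> C
C --c--> D
D --a--> C
C --a--> C
C --c--> D
D --c--> A
A --a--> D
D --a--> C
C --c--> D
D --c--> A
A --a--> D
D --a--> C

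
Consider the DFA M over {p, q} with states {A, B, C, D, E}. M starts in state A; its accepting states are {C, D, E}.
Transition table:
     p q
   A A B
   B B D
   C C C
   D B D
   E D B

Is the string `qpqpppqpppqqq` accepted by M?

A --q--> B
B --p--> B
B --q--> D
D --p--> B
B --p--> B
B --p--> B
B --q--> D
D --p--> B
B --p--> B
B --p--> B
B --q--> D
D --q--> D
D --q--> D
End in state D, which is an accepting state.

accepted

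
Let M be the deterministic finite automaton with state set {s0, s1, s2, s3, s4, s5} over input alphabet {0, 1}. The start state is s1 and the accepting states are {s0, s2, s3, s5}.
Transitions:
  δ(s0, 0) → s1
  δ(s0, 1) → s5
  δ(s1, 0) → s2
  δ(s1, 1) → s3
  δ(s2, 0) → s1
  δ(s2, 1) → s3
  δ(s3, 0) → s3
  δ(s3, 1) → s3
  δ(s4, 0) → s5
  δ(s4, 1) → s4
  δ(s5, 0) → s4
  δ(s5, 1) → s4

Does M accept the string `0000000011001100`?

s1 --0--> s2
s2 --0--> s1
s1 --0--> s2
s2 --0--> s1
s1 --0--> s2
s2 --0--> s1
s1 --0--> s2
s2 --0--> s1
s1 --1--> s3
s3 --1--> s3
s3 --0--> s3
s3 --0--> s3
s3 --1--> s3
s3 --1--> s3
s3 --0--> s3
s3 --0--> s3
End in state s3, which is an accepting state.

accepted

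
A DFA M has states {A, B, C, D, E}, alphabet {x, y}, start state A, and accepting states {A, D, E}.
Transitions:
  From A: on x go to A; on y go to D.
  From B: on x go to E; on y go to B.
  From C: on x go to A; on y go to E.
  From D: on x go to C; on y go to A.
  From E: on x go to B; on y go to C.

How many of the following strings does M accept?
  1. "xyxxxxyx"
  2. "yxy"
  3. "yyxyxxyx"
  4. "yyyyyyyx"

"xyxxxxyx": rejected
"yxy": accepted
"yyxyxxyx": rejected
"yyyyyyyx": rejected

1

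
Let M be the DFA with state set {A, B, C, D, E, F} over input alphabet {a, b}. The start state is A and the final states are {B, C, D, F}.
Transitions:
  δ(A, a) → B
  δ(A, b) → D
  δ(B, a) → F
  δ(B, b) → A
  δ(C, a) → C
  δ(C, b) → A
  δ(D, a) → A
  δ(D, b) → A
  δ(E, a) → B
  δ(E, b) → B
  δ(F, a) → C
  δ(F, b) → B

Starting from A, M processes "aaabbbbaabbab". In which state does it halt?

D

A --a--> B
B --a--> F
F --a--> C
C --b--> A
A --b--> D
D --b--> A
A --b--> D
D --a--> A
A --a--> B
B --b--> A
A --b--> D
D --a--> A
A --b--> D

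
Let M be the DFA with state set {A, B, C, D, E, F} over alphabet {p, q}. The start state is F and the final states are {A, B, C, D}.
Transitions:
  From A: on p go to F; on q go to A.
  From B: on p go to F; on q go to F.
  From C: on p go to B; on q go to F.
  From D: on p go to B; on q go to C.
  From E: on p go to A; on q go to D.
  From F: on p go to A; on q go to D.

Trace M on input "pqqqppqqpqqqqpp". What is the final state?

F

F --p--> A
A --q--> A
A --q--> A
A --q--> A
A --p--> F
F --p--> A
A --q--> A
A --q--> A
A --p--> F
F --q--> D
D --q--> C
C --q--> F
F --q--> D
D --p--> B
B --p--> F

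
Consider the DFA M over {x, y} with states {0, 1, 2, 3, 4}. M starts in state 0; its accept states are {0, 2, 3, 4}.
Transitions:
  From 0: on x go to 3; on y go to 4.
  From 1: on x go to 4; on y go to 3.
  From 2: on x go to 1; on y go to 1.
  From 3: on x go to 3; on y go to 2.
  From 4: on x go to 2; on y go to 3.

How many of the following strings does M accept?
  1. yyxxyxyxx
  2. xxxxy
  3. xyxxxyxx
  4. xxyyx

yyxxyxyxx: accepted
xxxxy: accepted
xyxxxyxx: accepted
xxyyx: accepted

4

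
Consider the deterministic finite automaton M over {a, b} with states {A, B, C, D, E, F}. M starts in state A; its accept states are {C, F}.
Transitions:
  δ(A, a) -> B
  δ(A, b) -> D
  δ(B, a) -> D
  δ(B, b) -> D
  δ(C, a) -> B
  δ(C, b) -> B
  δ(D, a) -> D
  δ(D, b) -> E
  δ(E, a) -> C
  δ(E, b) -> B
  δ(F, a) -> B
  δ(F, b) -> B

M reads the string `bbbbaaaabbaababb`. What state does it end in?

D

A --b--> D
D --b--> E
E --b--> B
B --b--> D
D --a--> D
D --a--> D
D --a--> D
D --a--> D
D --b--> E
E --b--> B
B --a--> D
D --a--> D
D --b--> E
E --a--> C
C --b--> B
B --b--> D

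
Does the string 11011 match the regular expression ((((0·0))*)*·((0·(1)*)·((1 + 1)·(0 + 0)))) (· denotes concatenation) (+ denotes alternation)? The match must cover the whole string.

No split of 11011 into u·v has (((0·0))*)* matching u and ((0·(1)*)·((1+1)·(0+0))) matching v.

no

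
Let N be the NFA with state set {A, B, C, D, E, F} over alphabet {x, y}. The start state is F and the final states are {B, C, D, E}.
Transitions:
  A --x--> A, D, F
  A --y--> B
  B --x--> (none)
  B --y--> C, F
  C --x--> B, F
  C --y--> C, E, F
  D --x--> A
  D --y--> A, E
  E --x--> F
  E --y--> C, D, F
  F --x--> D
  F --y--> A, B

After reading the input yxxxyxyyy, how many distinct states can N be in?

5

Start: {F}
read y: {A, B}
read x: {A, D, F}
read x: {A, D, F}
read x: {A, D, F}
read y: {A, B, E}
read x: {A, D, F}
read y: {A, B, E}
read y: {B, C, D, F}
read y: {A, B, C, E, F}
Final reachable set {A, B, C, E, F} has 5 states.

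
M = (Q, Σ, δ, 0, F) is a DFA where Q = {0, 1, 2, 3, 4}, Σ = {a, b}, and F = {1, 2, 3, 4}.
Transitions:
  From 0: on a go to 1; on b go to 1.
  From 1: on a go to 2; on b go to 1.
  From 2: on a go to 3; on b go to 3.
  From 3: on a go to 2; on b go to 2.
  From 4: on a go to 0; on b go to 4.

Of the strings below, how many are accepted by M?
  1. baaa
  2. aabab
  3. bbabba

baaa: accepted
aabab: accepted
bbabba: accepted

3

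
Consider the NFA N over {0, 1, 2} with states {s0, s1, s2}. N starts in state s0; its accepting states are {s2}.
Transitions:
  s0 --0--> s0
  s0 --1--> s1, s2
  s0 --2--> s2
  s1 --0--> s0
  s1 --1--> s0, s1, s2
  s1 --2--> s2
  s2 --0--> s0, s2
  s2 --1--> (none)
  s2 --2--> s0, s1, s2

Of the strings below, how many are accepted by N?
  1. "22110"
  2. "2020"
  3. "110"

"22110": accepted
"2020": accepted
"110": accepted

3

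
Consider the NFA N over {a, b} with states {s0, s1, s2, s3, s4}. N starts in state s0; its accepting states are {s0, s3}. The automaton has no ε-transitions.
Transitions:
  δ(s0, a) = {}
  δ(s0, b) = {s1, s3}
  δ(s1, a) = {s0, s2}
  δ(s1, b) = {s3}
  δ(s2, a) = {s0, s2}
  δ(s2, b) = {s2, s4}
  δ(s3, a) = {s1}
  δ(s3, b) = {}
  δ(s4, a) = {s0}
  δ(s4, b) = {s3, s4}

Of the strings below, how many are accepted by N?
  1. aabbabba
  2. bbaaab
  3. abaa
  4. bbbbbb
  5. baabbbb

2

aabbabba: rejected
bbaaab: accepted
abaa: rejected
bbbbbb: rejected
baabbbb: accepted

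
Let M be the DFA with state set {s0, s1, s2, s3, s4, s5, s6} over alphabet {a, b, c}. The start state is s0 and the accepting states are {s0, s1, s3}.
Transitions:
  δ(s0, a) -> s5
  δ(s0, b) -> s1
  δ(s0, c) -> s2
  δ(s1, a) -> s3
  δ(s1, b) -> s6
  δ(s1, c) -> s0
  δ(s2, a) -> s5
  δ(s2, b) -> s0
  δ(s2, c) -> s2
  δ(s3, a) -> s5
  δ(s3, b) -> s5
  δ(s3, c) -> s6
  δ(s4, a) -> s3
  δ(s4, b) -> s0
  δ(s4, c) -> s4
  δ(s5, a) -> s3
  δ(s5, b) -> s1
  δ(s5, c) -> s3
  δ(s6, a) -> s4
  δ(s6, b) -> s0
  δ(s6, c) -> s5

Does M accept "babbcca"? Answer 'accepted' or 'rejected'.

rejected

s0 --b--> s1
s1 --a--> s3
s3 --b--> s5
s5 --b--> s1
s1 --c--> s0
s0 --c--> s2
s2 --a--> s5
End in state s5, which is not an accepting state.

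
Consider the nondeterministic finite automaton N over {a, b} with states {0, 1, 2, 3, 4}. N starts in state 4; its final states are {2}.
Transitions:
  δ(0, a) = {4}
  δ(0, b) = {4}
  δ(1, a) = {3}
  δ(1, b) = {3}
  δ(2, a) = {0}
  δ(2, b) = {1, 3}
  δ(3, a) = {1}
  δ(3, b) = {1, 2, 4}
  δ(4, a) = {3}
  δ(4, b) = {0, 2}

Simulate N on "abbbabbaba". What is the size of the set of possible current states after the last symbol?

Start: {4}
read a: {3}
read b: {1, 2, 4}
read b: {0, 1, 2, 3}
read b: {1, 2, 3, 4}
read a: {0, 1, 3}
read b: {1, 2, 3, 4}
read b: {0, 1, 2, 3, 4}
read a: {0, 1, 3, 4}
read b: {0, 1, 2, 3, 4}
read a: {0, 1, 3, 4}
Final reachable set {0, 1, 3, 4} has 4 states.

4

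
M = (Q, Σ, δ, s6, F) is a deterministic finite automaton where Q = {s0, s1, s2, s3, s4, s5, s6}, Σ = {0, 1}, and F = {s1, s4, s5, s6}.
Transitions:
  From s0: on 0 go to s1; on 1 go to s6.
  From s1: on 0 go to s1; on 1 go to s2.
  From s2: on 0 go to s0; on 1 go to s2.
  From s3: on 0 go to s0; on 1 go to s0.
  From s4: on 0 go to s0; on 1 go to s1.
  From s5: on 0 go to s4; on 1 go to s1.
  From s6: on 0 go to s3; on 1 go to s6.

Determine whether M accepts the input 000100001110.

rejected

s6 --0--> s3
s3 --0--> s0
s0 --0--> s1
s1 --1--> s2
s2 --0--> s0
s0 --0--> s1
s1 --0--> s1
s1 --0--> s1
s1 --1--> s2
s2 --1--> s2
s2 --1--> s2
s2 --0--> s0
End in state s0, which is not an accepting state.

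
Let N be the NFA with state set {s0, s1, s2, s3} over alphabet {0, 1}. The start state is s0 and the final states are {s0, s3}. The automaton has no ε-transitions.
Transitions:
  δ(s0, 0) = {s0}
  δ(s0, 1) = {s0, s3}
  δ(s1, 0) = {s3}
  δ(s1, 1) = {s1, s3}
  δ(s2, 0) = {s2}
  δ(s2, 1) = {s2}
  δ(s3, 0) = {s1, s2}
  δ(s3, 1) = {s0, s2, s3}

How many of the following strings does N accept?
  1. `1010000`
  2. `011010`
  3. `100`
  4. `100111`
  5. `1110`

`1010000`: accepted
`011010`: accepted
`100`: accepted
`100111`: accepted
`1110`: accepted

5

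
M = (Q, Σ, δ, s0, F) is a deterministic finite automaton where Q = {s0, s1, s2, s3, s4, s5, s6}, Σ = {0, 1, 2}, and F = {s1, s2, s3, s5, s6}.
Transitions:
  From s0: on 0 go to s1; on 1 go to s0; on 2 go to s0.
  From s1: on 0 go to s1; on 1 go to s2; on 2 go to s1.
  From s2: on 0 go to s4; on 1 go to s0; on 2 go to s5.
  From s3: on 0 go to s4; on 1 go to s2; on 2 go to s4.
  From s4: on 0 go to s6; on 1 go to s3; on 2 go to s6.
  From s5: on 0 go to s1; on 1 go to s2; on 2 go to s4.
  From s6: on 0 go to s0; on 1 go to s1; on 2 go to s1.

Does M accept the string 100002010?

rejected

s0 --1--> s0
s0 --0--> s1
s1 --0--> s1
s1 --0--> s1
s1 --0--> s1
s1 --2--> s1
s1 --0--> s1
s1 --1--> s2
s2 --0--> s4
End in state s4, which is not an accepting state.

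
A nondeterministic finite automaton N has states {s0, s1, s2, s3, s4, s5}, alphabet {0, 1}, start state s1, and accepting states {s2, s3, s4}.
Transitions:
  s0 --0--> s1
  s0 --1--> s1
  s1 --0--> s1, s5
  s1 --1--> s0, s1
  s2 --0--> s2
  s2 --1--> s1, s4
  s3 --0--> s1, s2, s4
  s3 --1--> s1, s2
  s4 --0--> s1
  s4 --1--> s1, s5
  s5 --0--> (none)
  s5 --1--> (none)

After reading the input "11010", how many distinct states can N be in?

2

Start: {s1}
read 1: {s0, s1}
read 1: {s0, s1}
read 0: {s1, s5}
read 1: {s0, s1}
read 0: {s1, s5}
Final reachable set {s1, s5} has 2 states.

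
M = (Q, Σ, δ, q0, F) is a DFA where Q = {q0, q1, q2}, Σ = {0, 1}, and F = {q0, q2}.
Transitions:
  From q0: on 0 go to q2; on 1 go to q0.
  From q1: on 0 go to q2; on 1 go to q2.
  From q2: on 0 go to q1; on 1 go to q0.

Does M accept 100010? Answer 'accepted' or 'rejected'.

q0 --1--> q0
q0 --0--> q2
q2 --0--> q1
q1 --0--> q2
q2 --1--> q0
q0 --0--> q2
End in state q2, which is an accepting state.

accepted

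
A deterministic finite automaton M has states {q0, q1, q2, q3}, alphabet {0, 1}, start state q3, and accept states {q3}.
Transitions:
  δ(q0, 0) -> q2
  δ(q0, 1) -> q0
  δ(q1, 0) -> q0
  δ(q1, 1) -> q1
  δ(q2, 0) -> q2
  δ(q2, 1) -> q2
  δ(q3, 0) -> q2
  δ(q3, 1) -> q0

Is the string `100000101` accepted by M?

rejected

q3 --1--> q0
q0 --0--> q2
q2 --0--> q2
q2 --0--> q2
q2 --0--> q2
q2 --0--> q2
q2 --1--> q2
q2 --0--> q2
q2 --1--> q2
End in state q2, which is not an accepting state.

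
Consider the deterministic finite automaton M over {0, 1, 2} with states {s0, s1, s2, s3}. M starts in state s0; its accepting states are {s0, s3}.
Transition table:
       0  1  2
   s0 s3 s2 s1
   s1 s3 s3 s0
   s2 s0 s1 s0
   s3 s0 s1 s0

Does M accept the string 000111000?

s0 --0--> s3
s3 --0--> s0
s0 --0--> s3
s3 --1--> s1
s1 --1--> s3
s3 --1--> s1
s1 --0--> s3
s3 --0--> s0
s0 --0--> s3
End in state s3, which is an accepting state.

accepted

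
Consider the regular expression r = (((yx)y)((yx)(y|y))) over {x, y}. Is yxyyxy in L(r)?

yes

Split as yxy·yxy: ((yx)y) matches yxy and ((yx)(y|y)) matches yxy.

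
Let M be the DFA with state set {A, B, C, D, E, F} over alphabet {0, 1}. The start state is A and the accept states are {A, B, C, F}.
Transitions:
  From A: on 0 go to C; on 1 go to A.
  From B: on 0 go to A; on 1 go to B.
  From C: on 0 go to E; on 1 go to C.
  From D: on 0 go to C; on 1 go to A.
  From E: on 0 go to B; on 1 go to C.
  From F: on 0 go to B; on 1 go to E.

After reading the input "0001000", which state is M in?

A --0--> C
C --0--> E
E --0--> B
B --1--> B
B --0--> A
A --0--> C
C --0--> E

E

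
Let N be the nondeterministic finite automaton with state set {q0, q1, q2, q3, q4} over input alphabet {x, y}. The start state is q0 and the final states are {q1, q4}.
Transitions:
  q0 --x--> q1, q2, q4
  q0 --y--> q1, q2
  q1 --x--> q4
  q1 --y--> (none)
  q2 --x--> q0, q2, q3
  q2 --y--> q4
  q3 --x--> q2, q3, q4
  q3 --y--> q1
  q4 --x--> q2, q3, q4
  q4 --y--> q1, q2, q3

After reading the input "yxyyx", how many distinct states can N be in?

4

Start: {q0}
read y: {q1, q2}
read x: {q0, q2, q3, q4}
read y: {q1, q2, q3, q4}
read y: {q1, q2, q3, q4}
read x: {q0, q2, q3, q4}
Final reachable set {q0, q2, q3, q4} has 4 states.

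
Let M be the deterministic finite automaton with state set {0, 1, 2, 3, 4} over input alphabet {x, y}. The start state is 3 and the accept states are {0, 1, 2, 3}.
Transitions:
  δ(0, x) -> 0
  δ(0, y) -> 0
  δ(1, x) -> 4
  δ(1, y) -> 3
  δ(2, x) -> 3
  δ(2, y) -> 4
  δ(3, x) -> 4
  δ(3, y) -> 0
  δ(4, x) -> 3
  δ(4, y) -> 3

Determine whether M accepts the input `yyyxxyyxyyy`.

accepted

3 --y--> 0
0 --y--> 0
0 --y--> 0
0 --x--> 0
0 --x--> 0
0 --y--> 0
0 --y--> 0
0 --x--> 0
0 --y--> 0
0 --y--> 0
0 --y--> 0
End in state 0, which is an accepting state.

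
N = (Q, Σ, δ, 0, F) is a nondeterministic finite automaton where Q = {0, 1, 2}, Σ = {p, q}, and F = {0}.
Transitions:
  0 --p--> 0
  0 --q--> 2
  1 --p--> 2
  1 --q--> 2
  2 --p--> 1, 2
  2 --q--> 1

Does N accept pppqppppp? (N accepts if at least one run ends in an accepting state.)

rejected

Start: {0}
read p: {0}
read p: {0}
read p: {0}
read q: {2}
read p: {1, 2}
read p: {1, 2}
read p: {1, 2}
read p: {1, 2}
read p: {1, 2}
Reachable ∩ accepting = {} — empty.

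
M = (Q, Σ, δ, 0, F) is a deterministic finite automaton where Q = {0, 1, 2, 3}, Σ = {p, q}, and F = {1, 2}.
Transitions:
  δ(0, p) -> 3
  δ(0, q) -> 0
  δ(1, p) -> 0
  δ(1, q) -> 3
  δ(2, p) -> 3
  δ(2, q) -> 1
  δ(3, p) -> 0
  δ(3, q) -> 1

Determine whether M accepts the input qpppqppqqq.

0 --q--> 0
0 --p--> 3
3 --p--> 0
0 --p--> 3
3 --q--> 1
1 --p--> 0
0 --p--> 3
3 --q--> 1
1 --q--> 3
3 --q--> 1
End in state 1, which is an accepting state.

accepted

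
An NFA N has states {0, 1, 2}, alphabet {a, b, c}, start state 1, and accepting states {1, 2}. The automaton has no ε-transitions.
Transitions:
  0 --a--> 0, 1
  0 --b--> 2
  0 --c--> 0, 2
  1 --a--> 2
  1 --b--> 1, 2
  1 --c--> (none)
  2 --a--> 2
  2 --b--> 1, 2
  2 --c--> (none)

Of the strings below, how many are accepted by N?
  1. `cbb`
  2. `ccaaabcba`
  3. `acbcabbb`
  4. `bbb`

1

`cbb`: rejected
`ccaaabcba`: rejected
`acbcabbb`: rejected
`bbb`: accepted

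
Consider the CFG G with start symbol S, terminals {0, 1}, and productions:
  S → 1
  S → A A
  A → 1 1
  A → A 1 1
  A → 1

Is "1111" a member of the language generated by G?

S ⇒ AA ⇒ 11A ⇒ 1111

yes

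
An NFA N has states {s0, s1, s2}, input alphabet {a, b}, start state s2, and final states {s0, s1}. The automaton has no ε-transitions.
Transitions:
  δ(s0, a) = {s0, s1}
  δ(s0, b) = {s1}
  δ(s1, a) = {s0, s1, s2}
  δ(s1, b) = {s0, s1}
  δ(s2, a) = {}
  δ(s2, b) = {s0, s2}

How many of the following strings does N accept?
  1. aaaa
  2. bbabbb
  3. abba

1

aaaa: rejected
bbabbb: accepted
abba: rejected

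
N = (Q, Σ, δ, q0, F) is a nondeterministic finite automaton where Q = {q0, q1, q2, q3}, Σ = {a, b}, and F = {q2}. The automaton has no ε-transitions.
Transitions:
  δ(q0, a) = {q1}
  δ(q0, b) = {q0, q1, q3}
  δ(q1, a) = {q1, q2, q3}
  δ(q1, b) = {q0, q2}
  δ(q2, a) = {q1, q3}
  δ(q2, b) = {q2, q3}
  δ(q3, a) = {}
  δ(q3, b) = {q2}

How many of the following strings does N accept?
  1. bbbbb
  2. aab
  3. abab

3

bbbbb: accepted
aab: accepted
abab: accepted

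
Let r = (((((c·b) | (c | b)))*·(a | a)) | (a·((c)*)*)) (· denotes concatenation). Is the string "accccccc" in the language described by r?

The right alternative (a·((c)*)*) matches accccccc.

yes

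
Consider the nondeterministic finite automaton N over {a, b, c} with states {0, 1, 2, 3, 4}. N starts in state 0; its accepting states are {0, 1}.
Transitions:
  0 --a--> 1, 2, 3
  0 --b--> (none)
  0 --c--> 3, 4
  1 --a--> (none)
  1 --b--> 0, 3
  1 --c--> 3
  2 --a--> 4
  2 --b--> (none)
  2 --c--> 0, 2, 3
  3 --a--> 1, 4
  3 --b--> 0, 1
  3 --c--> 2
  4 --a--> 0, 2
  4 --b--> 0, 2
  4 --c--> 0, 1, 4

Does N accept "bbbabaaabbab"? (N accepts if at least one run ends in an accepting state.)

Start: {0}
read b: {}
The reachable set is empty and stays empty for the remaining 11 symbols.
Reachable ∩ accepting = {} — empty.

rejected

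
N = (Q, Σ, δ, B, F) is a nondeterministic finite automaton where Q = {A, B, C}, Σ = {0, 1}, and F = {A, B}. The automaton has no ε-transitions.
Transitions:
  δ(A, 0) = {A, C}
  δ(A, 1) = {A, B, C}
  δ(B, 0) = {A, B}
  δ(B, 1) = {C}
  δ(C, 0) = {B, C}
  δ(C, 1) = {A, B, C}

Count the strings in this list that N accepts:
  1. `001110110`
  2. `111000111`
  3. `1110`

`001110110`: accepted
`111000111`: accepted
`1110`: accepted

3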